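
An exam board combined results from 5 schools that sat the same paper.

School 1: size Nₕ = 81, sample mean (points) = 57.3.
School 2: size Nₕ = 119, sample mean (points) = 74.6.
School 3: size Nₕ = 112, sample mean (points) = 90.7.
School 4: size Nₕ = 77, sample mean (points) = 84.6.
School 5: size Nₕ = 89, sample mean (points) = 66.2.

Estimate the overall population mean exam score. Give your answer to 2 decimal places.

N = 478; weights Wₕ = Nₕ/N = (0.1695, 0.2490, 0.2343, 0.1611, 0.1862).
x̄_st = Σ Wₕ·x̄ₕ = 0.1695·57.3 + 0.2490·74.6 + 0.2343·90.7 + 0.1611·84.6 + 0.1862·66.2 ≈ 75.4877...
→ 75.49.

75.49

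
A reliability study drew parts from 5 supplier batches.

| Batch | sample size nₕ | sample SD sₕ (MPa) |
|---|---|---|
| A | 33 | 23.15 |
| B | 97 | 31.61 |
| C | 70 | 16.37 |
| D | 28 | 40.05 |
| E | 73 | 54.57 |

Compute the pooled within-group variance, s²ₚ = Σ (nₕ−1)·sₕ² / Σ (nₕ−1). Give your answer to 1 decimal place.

Degrees of freedom: 32 + 96 + 69 + 27 + 72 = 296.
Σ(nₕ−1)sₕ² = 32·535.9225 + 96·999.1921 + 69·267.9769 + 27·1604.0025 + 72·2977.8849 = 389278.148.
s²ₚ = 389278.148 / 296 = 1315.129... → 1315.1.

1315.1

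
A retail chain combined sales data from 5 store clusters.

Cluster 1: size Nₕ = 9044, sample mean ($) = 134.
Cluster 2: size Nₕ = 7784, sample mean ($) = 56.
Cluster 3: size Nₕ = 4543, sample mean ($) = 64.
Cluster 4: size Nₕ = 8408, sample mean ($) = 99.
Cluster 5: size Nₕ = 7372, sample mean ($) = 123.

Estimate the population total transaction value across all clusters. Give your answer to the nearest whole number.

Population total = Σ Nₕ·x̄ₕ (each stratum's size times its mean).
9044·134 + 7784·56 + 4543·64 + 8408·99 + 7372·123 = 1211896 + 435904 + 290752 + 832392 + 906756 = 3677700.

3677700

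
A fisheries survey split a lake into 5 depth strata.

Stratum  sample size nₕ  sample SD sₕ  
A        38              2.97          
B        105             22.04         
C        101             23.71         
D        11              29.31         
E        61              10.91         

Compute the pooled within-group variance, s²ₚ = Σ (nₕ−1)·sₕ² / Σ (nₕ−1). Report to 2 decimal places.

394.84

Degrees of freedom: 37 + 104 + 100 + 10 + 60 = 311.
Σ(nₕ−1)sₕ² = 37·8.8209 + 104·485.7616 + 100·562.1641 + 10·859.0761 + 60·119.0281 = 122794.4367.
s²ₚ = 122794.4367 / 311 = 394.8374... → 394.84.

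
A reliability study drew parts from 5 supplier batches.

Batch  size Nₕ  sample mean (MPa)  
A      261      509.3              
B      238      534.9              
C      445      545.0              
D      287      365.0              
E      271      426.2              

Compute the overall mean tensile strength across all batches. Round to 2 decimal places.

481.37

N = 1502; weights Wₕ = Nₕ/N = (0.1738, 0.1585, 0.2963, 0.1911, 0.1804).
x̄_st = Σ Wₕ·x̄ₕ = 0.1738·509.3 + 0.1585·534.9 + 0.2963·545.0 + 0.1911·365.0 + 0.1804·426.2 ≈ 481.3673...
→ 481.37.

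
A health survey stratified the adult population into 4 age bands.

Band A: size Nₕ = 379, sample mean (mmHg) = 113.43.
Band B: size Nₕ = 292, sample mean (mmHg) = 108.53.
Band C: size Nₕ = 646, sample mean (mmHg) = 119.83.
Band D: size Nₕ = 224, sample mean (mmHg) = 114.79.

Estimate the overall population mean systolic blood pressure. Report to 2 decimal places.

N = 379 + 292 + 646 + 224 = 1541.
Overall mean = Σ (Nₕ/N)·x̄ₕ — weight by population share, not a simple average.
Σ Nₕx̄ₕ = 379·113.43 + 292·108.53 + 646·119.83 + 224·114.79 = 42989.97 + 31690.76 + 77410.18 + 25712.96 = 177803.87.
Divide by N: 177803.87 / 1541 = 115.3821... → 115.38.

115.38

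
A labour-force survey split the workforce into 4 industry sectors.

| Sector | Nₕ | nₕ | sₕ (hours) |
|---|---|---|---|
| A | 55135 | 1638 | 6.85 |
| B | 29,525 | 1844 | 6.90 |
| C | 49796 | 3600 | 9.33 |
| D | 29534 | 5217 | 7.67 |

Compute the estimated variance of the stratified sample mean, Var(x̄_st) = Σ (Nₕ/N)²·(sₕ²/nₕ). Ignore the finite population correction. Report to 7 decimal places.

0.0066703

N = 163990. Term for each stratum: Wₕ²sₕ²/nₕ.
Var(x̄_st) = 0.0032380777 + 0.0008369169 + 0.0022295385 + 0.0003657461 = 0.0066702792 → 0.0066703.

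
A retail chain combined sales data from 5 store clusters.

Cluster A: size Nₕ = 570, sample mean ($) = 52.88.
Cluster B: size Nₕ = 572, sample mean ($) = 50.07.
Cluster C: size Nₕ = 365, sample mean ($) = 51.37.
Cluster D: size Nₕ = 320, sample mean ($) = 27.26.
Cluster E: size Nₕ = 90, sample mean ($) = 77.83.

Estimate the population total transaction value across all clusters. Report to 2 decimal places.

93259.59

A: 570·52.88 = 30141.6
B: 572·50.07 = 28640.04
C: 365·51.37 = 18750.05
D: 320·27.26 = 8723.2
E: 90·77.83 = 7004.7
τ̂ = Σ Nₕx̄ₕ = 93259.59.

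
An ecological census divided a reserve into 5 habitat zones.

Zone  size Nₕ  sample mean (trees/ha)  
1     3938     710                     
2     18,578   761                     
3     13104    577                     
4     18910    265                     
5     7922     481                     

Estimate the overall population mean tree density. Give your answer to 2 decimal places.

N = 3938 + 18578 + 13104 + 18910 + 7922 = 62452.
Weight each subgroup mean by Nₕ/N and sum.
Σ Nₕx̄ₕ = 3938·710 + 18578·761 + 13104·577 + 18910·265 + 7922·481 = 2795980 + 14137858 + 7561008 + 5011150 + 3810482 = 33316478.
Divide by N: 33316478 / 62452 = 533.4734... → 533.47.

533.47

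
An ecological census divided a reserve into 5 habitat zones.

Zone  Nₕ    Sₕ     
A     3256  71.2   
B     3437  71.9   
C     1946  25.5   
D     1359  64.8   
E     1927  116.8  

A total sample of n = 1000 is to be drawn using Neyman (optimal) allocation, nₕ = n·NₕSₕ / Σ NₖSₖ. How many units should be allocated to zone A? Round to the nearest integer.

A: NₕSₕ = 3256·71.2 = 231827.2
B: NₕSₕ = 3437·71.9 = 247120.3
C: NₕSₕ = 1946·25.5 = 49623
D: NₕSₕ = 1359·64.8 = 88063.2
E: NₕSₕ = 1927·116.8 = 225073.6
Σ NₕSₕ = 841707.3.
n_A = 1000·231827.2/841707.3 = 275.425... → 275.

275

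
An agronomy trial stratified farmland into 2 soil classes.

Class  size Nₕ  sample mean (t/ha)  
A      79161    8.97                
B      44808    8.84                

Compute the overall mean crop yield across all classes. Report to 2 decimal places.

N = 79161 + 44808 = 123969.
The stratified mean weights each stratum mean by its population share Nₕ/N.
Σ Nₕx̄ₕ = 79161·8.97 + 44808·8.84 = 710074.17 + 396102.72 = 1106176.89.
Divide by N: 1106176.89 / 123969 = 8.9230... → 8.92.

8.92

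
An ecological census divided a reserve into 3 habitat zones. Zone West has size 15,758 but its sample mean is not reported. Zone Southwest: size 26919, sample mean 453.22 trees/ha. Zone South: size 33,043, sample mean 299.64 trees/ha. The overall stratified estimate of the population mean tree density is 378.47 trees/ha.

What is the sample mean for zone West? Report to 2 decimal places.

416.08

Σ Nₕx̄ₕ = N·μ, so 15758·x̄_West = 75720·378.47 − (26919·453.22 + 33043·299.64).
= 28657748.4 − 22101233.7 = 6556514.7.
x̄_West = 6556514.7 / 15758 = 416.0753... → 416.08.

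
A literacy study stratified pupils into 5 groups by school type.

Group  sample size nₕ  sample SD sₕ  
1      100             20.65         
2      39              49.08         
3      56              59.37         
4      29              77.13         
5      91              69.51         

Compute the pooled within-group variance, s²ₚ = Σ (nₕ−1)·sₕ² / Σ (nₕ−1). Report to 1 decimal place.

1: (100−1)·20.65² = 99·426.4225 = 42215.8275
2: (39−1)·49.08² = 38·2408.8464 = 91536.1632
3: (56−1)·59.37² = 55·3524.7969 = 193863.8295
4: (29−1)·77.13² = 28·5949.0369 = 166573.0332
5: (91−1)·69.51² = 90·4831.6401 = 434847.609
Numerator = 929036.4624; denominator = Σ(nₕ−1) = 310.
s²ₚ = 929036.4624/310 = 2996.892... → 2996.9.

2996.9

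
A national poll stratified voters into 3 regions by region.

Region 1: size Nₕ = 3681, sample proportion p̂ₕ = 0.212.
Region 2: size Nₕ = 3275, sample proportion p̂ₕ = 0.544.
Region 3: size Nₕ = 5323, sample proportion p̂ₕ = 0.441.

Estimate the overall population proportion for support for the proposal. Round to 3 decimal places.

N = 3681 + 3275 + 5323 = 12279.
Overall proportion = Σ (Nₕ/N)·p̂ₕ.
Σ Nₕp̂ₕ = 780.372 + 1781.6 + 2347.443 = 4909.415.
4909.415 / 12279 = 0.39982... → 0.400.

0.400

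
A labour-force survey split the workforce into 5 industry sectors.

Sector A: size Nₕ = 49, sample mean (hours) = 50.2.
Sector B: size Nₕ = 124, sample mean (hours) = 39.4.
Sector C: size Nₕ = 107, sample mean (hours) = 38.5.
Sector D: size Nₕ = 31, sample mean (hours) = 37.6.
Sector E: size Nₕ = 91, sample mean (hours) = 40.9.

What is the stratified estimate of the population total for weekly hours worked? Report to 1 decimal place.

A: 49·50.2 = 2459.8
B: 124·39.4 = 4885.6
C: 107·38.5 = 4119.5
D: 31·37.6 = 1165.6
E: 91·40.9 = 3721.9
τ̂ = Σ Nₕx̄ₕ = 16352.4.

16352.4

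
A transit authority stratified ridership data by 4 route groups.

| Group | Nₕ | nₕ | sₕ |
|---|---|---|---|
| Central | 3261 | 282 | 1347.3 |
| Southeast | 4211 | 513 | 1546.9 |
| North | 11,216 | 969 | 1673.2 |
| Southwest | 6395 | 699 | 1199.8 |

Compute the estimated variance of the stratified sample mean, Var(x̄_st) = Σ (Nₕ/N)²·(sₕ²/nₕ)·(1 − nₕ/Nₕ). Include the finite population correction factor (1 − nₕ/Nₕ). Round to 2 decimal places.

N = 25083. Term for each stratum: Wₕ²sₕ²/nₕ·(1−nₕ/Nₕ).
Var(x̄_st) = 99.38981 + 115.45169 + 527.77366 + 119.23180 = 861.84697 → 861.85.

861.85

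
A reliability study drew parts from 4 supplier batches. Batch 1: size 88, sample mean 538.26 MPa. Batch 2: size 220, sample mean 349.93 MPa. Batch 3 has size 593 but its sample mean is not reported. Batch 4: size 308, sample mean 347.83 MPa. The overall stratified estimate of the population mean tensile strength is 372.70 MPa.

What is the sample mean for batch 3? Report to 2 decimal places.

N = 88 + 220 + 593 + 308 = 1209.
Overall total = μ·N = 372.70·1209 = 450594.3.
Subtract the known strata: 88·538.26 + 220·349.93 + 308·347.83 = 231483.12.
Remaining total for batch 3: 450594.3 − 231483.12 = 219111.18.
Divide by its size: 219111.18 / 593 = 369.4961... → 369.50.

369.50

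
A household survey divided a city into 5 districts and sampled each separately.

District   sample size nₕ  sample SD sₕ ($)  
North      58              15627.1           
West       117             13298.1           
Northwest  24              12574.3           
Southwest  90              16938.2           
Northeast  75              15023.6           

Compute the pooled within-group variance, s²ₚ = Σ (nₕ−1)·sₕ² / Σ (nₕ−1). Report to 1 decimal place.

Degrees of freedom: 57 + 116 + 23 + 89 + 74 = 359.
Σ(nₕ−1)sₕ² = 57·244206254.41 + 116·176839463.61 + 23·158113020.49 + 89·286902619.24 + 74·225708556.96 = 80306500078.8.
s²ₚ = 80306500078.8 / 359 = 223694986.292... → 223694986.3.

223694986.3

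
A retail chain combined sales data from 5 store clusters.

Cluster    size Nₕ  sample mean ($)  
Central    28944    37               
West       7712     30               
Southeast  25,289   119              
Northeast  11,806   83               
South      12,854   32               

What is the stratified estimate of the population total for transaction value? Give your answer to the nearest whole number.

5702905

Central: 28944·37 = 1070928
West: 7712·30 = 231360
Southeast: 25289·119 = 3009391
Northeast: 11806·83 = 979898
South: 12854·32 = 411328
τ̂ = Σ Nₕx̄ₕ = 5702905.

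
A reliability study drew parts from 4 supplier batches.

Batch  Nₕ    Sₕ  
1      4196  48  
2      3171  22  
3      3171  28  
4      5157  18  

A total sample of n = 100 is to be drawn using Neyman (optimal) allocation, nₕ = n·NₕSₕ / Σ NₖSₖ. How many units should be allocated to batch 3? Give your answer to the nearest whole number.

Σ NₕSₕ = 4196·48 + 3171·22 + 3171·28 + 5157·18 = 452784.
Share for 3: 88788/452784 = 0.19609.
n_3 = 100 × 0.19609 = 19.609... → 20.

20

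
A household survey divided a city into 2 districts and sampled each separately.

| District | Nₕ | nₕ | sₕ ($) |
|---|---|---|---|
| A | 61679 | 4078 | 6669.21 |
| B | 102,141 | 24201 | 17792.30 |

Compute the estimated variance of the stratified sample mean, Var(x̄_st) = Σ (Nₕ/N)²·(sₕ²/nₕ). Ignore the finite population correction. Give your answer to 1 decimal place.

N = 163820. Term for each stratum: Wₕ²sₕ²/nₕ.
Var(x̄_st) = 1546.1170 + 5085.0736 = 6631.1906 → 6631.2.

6631.2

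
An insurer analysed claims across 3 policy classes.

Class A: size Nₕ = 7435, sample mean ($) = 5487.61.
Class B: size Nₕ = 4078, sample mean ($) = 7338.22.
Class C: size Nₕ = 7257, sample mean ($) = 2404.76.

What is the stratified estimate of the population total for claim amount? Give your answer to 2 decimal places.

88176984.83

A: 7435·5487.61 = 40800380.35
B: 4078·7338.22 = 29925261.16
C: 7257·2404.76 = 17451343.32
τ̂ = Σ Nₕx̄ₕ = 88176984.83.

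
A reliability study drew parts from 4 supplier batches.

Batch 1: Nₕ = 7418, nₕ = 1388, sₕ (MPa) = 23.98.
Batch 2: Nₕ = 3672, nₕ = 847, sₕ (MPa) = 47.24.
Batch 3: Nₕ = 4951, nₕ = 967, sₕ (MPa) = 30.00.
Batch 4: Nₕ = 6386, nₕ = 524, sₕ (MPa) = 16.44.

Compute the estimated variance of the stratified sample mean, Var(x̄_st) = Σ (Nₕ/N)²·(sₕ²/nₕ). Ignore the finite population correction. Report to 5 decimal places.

0.20314

N = 22427; Wₕ = Nₕ/N.
batch 1: (7418/22427)²·23.98²/1388 = 0.04532525
batch 2: (3672/22427)²·47.24²/847 = 0.07063165
batch 3: (4951/22427)²·30.00²/967 = 0.04535859
batch 4: (6386/22427)²·16.44²/524 = 0.04182036
Sum = 0.20313585 → 0.20314.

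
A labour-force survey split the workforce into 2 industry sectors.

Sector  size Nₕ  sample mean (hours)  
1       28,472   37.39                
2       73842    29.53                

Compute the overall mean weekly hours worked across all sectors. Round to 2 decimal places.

N = 102314; weights Wₕ = Nₕ/N = (0.2783, 0.7217).
x̄_st = Σ Wₕ·x̄ₕ = 0.2783·37.39 + 0.7217·29.53 ≈ 31.7173...
→ 31.72.

31.72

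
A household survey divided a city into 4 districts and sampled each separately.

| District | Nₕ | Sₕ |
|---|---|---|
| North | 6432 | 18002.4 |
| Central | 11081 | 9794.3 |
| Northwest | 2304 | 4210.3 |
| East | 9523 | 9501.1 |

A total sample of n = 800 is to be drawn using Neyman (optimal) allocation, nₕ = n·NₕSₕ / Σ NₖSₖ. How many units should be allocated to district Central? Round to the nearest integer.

North: NₕSₕ = 6432·18002.4 = 115791436.8
Central: NₕSₕ = 11081·9794.3 = 108530638.3
Northwest: NₕSₕ = 2304·4210.3 = 9700531.2
East: NₕSₕ = 9523·9501.1 = 90478975.3
Σ NₕSₕ = 324501581.6.
n_Central = 800·108530638.3/324501581.6 = 267.563... → 268.

268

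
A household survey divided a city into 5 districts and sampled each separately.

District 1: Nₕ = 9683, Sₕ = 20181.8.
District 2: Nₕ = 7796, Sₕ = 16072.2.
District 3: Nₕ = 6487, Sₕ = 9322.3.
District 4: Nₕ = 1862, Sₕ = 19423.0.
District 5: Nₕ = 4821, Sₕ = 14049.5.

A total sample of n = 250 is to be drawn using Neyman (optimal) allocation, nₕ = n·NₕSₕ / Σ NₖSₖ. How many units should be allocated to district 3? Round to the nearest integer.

31

Σ NₕSₕ = 9683·20181.8 + 7796·16072.2 + 6487·9322.3 + 1862·19423.0 + 4821·14049.5 = 485091266.2.
Share for 3: 60473760.1/485091266.2 = 0.12466.
n_3 = 250 × 0.12466 = 31.166... → 31.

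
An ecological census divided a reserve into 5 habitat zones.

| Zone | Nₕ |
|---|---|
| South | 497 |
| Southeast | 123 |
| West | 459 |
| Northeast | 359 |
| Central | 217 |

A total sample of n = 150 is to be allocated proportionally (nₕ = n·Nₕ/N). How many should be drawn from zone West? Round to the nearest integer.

Share of zone West = 459/1655 = 0.27734.
Allocate 150 × 0.27734 = 41.601... → 42.

42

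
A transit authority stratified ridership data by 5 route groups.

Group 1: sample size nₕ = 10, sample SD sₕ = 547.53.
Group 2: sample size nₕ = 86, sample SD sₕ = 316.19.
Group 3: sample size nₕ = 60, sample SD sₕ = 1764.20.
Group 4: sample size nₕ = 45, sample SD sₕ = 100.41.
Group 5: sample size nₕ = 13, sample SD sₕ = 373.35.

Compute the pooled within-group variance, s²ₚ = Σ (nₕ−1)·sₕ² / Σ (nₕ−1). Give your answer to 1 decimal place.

942316.1

1: (10−1)·547.53² = 9·299789.1009 = 2698101.9081
2: (86−1)·316.19² = 85·99976.1161 = 8497969.8685
3: (60−1)·1764.20² = 59·3112401.64 = 183631696.76
4: (45−1)·100.41² = 44·10082.1681 = 443615.3964
5: (13−1)·373.35² = 12·139390.2225 = 1672682.67
Numerator = 196944066.603; denominator = Σ(nₕ−1) = 209.
s²ₚ = 196944066.603/209 = 942316.108... → 942316.1.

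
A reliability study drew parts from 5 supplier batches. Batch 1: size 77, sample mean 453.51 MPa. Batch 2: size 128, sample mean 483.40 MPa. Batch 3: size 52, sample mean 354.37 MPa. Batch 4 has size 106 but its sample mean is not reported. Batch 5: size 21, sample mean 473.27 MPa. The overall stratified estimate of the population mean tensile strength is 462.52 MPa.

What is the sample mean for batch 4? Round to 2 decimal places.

494.78

N = 77 + 128 + 52 + 106 + 21 = 384.
Overall total = μ·N = 462.52·384 = 177607.68.
Subtract the known strata: 77·453.51 + 128·483.40 + 52·354.37 + 21·473.27 = 125161.38.
Remaining total for batch 4: 177607.68 − 125161.38 = 52446.3.
Divide by its size: 52446.3 / 106 = 494.7764... → 494.78.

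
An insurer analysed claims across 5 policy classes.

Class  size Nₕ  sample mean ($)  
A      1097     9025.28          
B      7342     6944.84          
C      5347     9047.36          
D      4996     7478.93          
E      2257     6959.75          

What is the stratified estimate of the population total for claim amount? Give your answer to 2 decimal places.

Population total = Σ Nₕ·x̄ₕ (each stratum's size times its mean).
1097·9025.28 + 7342·6944.84 + 5347·9047.36 + 4996·7478.93 + 2257·6959.75 = 9900732.16 + 50989015.28 + 48376233.92 + 37364734.28 + 15708155.75 = 162338871.39.

162338871.39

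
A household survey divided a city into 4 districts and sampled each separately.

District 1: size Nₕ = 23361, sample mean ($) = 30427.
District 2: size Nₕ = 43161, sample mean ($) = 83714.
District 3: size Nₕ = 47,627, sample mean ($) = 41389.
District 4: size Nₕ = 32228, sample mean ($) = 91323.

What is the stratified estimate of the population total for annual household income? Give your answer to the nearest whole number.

9238376648

Estimate total by summing Nₕ·x̄ₕ over strata.
23361·30427 + 43161·83714 + 47627·41389 + 32228·91323 = 710805147 + 3613179954 + 1971233903 + 2943157644 = 9238376648.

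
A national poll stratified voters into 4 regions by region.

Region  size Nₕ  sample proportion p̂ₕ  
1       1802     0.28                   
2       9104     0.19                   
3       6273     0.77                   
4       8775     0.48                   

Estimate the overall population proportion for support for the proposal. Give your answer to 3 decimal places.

Wₕ = Nₕ/N with N = 25954: 0.0694, 0.3508, 0.2417, 0.3381.
p̂_st = 0.0694·0.28 + 0.3508·0.19 + 0.2417·0.77 + 0.3381·0.48 ≈ 0.43448... → 0.434.

0.434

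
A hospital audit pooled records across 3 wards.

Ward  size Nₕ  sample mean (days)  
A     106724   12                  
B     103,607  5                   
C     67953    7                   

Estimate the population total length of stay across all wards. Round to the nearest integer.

Estimate total by summing Nₕ·x̄ₕ over strata.
106724·12 + 103607·5 + 67953·7 = 1280688 + 518035 + 475671 = 2274394.

2274394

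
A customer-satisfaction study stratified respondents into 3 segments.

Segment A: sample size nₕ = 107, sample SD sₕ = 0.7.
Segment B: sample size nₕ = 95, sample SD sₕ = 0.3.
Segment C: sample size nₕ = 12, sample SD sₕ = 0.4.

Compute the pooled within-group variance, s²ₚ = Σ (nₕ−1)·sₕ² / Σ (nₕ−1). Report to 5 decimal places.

0.29460

Degrees of freedom: 106 + 94 + 11 = 211.
Σ(nₕ−1)sₕ² = 106·0.49 + 94·0.09 + 11·0.16 = 62.16.
s²ₚ = 62.16 / 211 = 0.2945972... → 0.29460.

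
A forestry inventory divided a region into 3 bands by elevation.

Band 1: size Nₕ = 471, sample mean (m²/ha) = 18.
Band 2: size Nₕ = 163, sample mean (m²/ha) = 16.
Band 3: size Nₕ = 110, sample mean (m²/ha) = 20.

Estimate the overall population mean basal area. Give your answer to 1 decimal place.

x̄_st = (Σ Nₕx̄ₕ) / (Σ Nₕ) = (471·18 + 163·16 + 110·20) / 744
= 13286 / 744 = 17.858... → 17.9.

17.9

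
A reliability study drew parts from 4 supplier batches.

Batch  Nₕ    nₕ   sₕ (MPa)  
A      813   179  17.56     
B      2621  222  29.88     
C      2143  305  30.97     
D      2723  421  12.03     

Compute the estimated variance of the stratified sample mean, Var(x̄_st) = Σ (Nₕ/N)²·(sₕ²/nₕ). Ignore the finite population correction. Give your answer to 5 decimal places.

0.66420

N = 8300; Wₕ = Nₕ/N.
batch A: (813/8300)²·17.56²/179 = 0.01652802
batch B: (2621/8300)²·29.88²/222 = 0.40103850
batch C: (2143/8300)²·30.97²/305 = 0.20963835
batch D: (2723/8300)²·12.03²/421 = 0.03699885
Sum = 0.66420372 → 0.66420.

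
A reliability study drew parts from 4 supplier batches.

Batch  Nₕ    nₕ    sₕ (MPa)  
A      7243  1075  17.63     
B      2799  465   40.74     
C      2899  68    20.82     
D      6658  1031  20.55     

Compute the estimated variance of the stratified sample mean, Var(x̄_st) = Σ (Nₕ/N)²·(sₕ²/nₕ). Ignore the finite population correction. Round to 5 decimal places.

0.29903

N = 19599. Term for each stratum: Wₕ²sₕ²/nₕ.
Var(x̄_st) = 0.03948802 + 0.07279928 + 0.13947011 + 0.04726991 = 0.29902731 → 0.29903.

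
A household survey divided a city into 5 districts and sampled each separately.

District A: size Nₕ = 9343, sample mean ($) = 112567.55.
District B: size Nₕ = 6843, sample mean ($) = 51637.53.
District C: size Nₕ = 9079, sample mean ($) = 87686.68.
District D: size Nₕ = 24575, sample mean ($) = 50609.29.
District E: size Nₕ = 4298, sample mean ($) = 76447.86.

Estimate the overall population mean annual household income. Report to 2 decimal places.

N = 54138; weights Wₕ = Nₕ/N = (0.1726, 0.1264, 0.1677, 0.4539, 0.0794).
x̄_st = Σ Wₕ·x̄ₕ = 0.1726·112567.55 + 0.1264·51637.53 + 0.1677·87686.68 + 0.4539·50609.29 + 0.0794·76447.86 ≈ 69701.0937...
→ 69701.09.

69701.09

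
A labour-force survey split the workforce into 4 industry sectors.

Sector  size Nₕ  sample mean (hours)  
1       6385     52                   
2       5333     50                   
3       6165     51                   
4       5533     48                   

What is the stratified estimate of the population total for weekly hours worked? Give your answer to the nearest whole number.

1178669

1: 6385·52 = 332020
2: 5333·50 = 266650
3: 6165·51 = 314415
4: 5533·48 = 265584
τ̂ = Σ Nₕx̄ₕ = 1178669.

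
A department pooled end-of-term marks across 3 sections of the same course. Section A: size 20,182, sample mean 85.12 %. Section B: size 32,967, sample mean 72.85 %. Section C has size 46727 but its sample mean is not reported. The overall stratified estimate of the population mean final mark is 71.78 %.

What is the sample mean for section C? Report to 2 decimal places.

N = 20182 + 32967 + 46727 = 99876.
Overall total = μ·N = 71.78·99876 = 7169099.28.
Subtract the known strata: 20182·85.12 + 32967·72.85 = 4119537.79.
Remaining total for section C: 7169099.28 − 4119537.79 = 3049561.49.
Divide by its size: 3049561.49 / 46727 = 65.2634... → 65.26.

65.26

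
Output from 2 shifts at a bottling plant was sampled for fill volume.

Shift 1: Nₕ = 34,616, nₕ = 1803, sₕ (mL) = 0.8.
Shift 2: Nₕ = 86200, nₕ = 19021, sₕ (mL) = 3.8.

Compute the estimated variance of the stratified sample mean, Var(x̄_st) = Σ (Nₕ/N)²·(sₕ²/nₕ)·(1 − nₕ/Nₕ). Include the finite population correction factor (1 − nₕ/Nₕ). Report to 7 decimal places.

0.0003288

N = 120816; Wₕ = Nₕ/N.
shift 1: (34616/120816)²·0.8²/1803·(1 − 1803/34616) = 0.0000276222
shift 2: (86200/120816)²·3.8²/19021·(1 − 19021/86200) = 0.0003011797
Sum = 0.0003288019 → 0.0003288.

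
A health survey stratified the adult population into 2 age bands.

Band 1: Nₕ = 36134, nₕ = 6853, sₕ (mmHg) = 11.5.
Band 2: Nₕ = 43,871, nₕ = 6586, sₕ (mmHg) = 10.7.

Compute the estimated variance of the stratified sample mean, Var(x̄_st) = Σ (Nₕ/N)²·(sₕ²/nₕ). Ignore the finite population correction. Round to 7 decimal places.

N = 80005; Wₕ = Nₕ/N.
band 1: (36134/80005)²·11.5²/6853 = 0.0039365228
band 2: (43871/80005)²·10.7²/6586 = 0.0052271702
Sum = 0.0091636929 → 0.0091637.

0.0091637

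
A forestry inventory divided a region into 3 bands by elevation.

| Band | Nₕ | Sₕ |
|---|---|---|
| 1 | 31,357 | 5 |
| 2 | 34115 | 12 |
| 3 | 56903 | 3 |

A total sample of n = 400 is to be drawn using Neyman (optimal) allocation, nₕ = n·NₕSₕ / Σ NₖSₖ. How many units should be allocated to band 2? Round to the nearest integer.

222

1: NₕSₕ = 31357·5 = 156785
2: NₕSₕ = 34115·12 = 409380
3: NₕSₕ = 56903·3 = 170709
Σ NₕSₕ = 736874.
n_2 = 400·409380/736874 = 222.225... → 222.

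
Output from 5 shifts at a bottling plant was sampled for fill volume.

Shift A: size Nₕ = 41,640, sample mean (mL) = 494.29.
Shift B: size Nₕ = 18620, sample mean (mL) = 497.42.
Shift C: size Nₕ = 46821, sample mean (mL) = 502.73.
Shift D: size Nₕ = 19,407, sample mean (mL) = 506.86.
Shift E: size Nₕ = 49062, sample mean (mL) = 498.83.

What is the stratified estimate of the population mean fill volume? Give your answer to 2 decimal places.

499.53

N = 175550; weights Wₕ = Nₕ/N = (0.2372, 0.1061, 0.2667, 0.1105, 0.2795).
x̄_st = Σ Wₕ·x̄ₕ = 0.2372·494.29 + 0.1061·497.42 + 0.2667·502.73 + 0.1105·506.86 + 0.2795·498.83 ≈ 499.5315...
→ 499.53.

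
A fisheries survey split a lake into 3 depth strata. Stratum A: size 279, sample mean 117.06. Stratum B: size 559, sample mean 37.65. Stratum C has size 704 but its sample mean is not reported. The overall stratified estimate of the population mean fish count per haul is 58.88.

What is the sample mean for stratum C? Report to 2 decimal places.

52.68

Σ Nₕx̄ₕ = N·μ, so 704·x̄_C = 1542·58.88 − (279·117.06 + 559·37.65).
= 90792.96 − 53706.09 = 37086.87.
x̄_C = 37086.87 / 704 = 52.6802... → 52.68.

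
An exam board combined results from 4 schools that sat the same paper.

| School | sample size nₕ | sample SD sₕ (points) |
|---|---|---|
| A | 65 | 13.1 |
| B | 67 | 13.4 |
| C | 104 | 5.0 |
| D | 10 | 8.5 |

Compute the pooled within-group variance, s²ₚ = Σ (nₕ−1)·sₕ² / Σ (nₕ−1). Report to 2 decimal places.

107.68

Degrees of freedom: 64 + 66 + 103 + 9 = 242.
Σ(nₕ−1)sₕ² = 64·171.61 + 66·179.56 + 103·25 + 9·72.25 = 26059.25.
s²ₚ = 26059.25 / 242 = 107.6829... → 107.68.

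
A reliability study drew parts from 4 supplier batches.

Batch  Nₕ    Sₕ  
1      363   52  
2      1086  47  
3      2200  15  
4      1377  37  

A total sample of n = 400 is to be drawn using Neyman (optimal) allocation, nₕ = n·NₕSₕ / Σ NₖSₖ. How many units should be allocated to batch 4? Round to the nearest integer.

1: NₕSₕ = 363·52 = 18876
2: NₕSₕ = 1086·47 = 51042
3: NₕSₕ = 2200·15 = 33000
4: NₕSₕ = 1377·37 = 50949
Σ NₕSₕ = 153867.
n_4 = 400·50949/153867 = 132.449... → 132.

132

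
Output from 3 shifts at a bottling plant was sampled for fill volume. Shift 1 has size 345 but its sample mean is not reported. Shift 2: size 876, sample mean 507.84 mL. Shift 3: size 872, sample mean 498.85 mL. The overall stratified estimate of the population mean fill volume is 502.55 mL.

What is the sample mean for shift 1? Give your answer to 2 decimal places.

Σ Nₕx̄ₕ = N·μ, so 345·x̄_1 = 2093·502.55 − (876·507.84 + 872·498.85).
= 1051837.15 − 879865.04 = 171972.11.
x̄_1 = 171972.11 / 345 = 498.4699... → 498.47.

498.47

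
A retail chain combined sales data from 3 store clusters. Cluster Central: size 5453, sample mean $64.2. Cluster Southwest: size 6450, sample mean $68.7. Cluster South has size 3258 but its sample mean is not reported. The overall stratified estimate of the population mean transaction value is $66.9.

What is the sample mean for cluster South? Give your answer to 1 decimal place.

67.9

Σ Nₕx̄ₕ = N·μ, so 3258·x̄_South = 15161·66.9 − (5453·64.2 + 6450·68.7).
= 1014270.9 − 793197.6 = 221073.3.
x̄_South = 221073.3 / 3258 = 67.856... → 67.9.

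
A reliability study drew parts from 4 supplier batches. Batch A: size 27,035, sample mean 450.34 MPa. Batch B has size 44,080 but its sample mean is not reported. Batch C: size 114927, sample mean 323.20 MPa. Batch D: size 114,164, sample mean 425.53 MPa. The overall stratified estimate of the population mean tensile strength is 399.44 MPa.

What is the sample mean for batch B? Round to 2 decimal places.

Σ Nₕx̄ₕ = N·μ, so 44080·x̄_B = 300206·399.44 − (27035·450.34 + 114927·323.20 + 114164·425.53).
= 119914284.64 − 97899555.22 = 22014729.42.
x̄_B = 22014729.42 / 44080 = 499.4267... → 499.43.

499.43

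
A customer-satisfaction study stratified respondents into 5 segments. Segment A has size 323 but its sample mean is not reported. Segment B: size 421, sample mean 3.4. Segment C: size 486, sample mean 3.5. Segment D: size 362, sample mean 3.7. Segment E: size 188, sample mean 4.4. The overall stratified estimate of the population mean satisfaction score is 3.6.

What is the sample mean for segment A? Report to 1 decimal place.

Σ Nₕx̄ₕ = N·μ, so 323·x̄_A = 1780·3.6 − (421·3.4 + 486·3.5 + 362·3.7 + 188·4.4).
= 6408 − 5299 = 1109.
x̄_A = 1109 / 323 = 3.433... → 3.4.

3.4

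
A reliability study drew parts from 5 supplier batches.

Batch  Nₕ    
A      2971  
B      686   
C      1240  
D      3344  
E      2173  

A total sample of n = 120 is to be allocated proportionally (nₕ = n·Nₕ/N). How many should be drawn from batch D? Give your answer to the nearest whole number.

Share of batch D = 3344/10414 = 0.32111.
Allocate 120 × 0.32111 = 38.533... → 39.

39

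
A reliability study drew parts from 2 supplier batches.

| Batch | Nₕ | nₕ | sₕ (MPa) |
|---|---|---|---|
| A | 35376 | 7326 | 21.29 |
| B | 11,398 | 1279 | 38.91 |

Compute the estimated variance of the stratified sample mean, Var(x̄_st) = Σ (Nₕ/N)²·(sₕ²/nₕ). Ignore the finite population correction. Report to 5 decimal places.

N = 46774. Term for each stratum: Wₕ²sₕ²/nₕ.
Var(x̄_st) = 0.03539100 + 0.07029108 = 0.10568208 → 0.10568.

0.10568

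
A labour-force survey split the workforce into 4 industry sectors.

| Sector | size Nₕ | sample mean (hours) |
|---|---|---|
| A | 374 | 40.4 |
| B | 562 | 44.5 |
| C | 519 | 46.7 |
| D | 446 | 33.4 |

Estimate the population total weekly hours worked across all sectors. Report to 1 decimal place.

Population total = Σ Nₕ·x̄ₕ (each stratum's size times its mean).
374·40.4 + 562·44.5 + 519·46.7 + 446·33.4 = 15109.6 + 25009 + 24237.3 + 14896.4 = 79252.3.

79252.3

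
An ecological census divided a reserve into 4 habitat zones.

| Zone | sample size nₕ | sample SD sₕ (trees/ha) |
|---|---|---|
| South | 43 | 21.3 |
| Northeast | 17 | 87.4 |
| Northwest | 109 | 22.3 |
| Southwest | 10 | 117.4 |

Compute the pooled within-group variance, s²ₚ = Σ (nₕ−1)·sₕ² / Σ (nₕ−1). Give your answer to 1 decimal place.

Degrees of freedom: 42 + 16 + 108 + 9 = 175.
Σ(nₕ−1)sₕ² = 42·453.69 + 16·7638.76 + 108·497.29 + 9·13782.76 = 319027.3.
s²ₚ = 319027.3 / 175 = 1823.013... → 1823.0.

1823.0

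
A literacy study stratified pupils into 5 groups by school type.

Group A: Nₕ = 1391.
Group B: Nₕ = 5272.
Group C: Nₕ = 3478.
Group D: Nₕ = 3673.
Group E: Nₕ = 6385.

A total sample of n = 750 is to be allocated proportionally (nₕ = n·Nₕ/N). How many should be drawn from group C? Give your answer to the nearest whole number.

Share of group C = 3478/20199 = 0.17219.
Allocate 750 × 0.17219 = 129.140... → 129.

129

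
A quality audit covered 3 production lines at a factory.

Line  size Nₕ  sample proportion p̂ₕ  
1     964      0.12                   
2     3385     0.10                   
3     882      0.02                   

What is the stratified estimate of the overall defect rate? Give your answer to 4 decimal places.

N = 964 + 3385 + 882 = 5231.
Overall proportion = Σ (Nₕ/N)·p̂ₕ.
Σ Nₕp̂ₕ = 115.68 + 338.5 + 17.64 = 471.82.
471.82 / 5231 = 0.090197... → 0.0902.

0.0902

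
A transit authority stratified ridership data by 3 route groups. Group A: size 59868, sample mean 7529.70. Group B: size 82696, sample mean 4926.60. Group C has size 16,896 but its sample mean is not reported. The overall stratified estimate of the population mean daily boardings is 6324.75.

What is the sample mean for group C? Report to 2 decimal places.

N = 59868 + 82696 + 16896 = 159460.
Overall total = μ·N = 6324.75·159460 = 1008544635.
Subtract the known strata: 59868·7529.70 + 82696·4926.60 = 858198193.2.
Remaining total for group C: 1008544635 − 858198193.2 = 150346441.8.
Divide by its size: 150346441.8 / 16896 = 8898.3453... → 8898.35.

8898.35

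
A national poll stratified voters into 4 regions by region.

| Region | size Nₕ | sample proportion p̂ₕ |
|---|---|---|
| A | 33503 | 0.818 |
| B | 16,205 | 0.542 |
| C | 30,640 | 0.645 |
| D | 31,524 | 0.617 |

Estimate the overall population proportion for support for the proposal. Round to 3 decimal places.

0.674

Wₕ = Nₕ/N with N = 111872: 0.2995, 0.1449, 0.2739, 0.2818.
p̂_st = 0.2995·0.818 + 0.1449·0.542 + 0.2739·0.645 + 0.2818·0.617 ≈ 0.67400... → 0.674.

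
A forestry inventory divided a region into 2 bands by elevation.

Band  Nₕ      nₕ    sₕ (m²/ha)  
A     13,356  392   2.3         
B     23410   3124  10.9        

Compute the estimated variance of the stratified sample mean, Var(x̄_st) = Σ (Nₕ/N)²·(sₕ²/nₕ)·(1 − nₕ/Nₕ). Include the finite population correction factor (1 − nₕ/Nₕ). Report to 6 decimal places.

0.015090

N = 36766; Wₕ = Nₕ/N.
band A: (13356/36766)²·2.3²/392·(1 − 392/13356) = 0.001728591
band B: (23410/36766)²·10.9²/3124·(1 − 3124/23410) = 0.013361248
Sum = 0.015089840 → 0.015090.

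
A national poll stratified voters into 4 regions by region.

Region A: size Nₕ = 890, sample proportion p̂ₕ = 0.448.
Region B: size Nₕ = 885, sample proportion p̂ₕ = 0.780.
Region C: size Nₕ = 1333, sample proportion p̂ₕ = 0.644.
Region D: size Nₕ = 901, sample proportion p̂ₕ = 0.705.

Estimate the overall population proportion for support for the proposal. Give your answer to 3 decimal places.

0.644

Wₕ = Nₕ/N with N = 4009: 0.2220, 0.2208, 0.3325, 0.2247.
p̂_st = 0.2220·0.448 + 0.2208·0.780 + 0.3325·0.644 + 0.2247·0.705 ≈ 0.64422... → 0.644.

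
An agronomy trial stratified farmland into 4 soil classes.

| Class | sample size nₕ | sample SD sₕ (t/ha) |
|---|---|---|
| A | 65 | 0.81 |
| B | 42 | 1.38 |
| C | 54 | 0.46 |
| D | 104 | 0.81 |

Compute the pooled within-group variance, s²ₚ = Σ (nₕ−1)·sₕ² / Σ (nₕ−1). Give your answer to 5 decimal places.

0.76193

Degrees of freedom: 64 + 41 + 53 + 103 = 261.
Σ(nₕ−1)sₕ² = 64·0.6561 + 41·1.9044 + 53·0.2116 + 103·0.6561 = 198.8639.
s²ₚ = 198.8639 / 261 = 0.7619307... → 0.76193.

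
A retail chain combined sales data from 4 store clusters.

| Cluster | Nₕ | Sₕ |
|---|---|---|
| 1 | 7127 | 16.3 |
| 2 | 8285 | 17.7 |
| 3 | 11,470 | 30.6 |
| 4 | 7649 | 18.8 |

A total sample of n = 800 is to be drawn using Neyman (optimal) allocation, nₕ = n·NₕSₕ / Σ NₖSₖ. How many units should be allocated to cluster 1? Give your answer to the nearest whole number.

1: NₕSₕ = 7127·16.3 = 116170.1
2: NₕSₕ = 8285·17.7 = 146644.5
3: NₕSₕ = 11470·30.6 = 350982
4: NₕSₕ = 7649·18.8 = 143801.2
Σ NₕSₕ = 757597.8.
n_1 = 800·116170.1/757597.8 = 122.672... → 123.

123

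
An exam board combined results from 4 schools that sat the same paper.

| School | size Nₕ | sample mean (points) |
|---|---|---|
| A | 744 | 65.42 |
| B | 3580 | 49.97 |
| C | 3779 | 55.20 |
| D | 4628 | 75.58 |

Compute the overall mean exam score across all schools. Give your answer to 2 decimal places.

61.74

x̄_st = (Σ Nₕx̄ₕ) / (Σ Nₕ) = (744·65.42 + 3580·49.97 + 3779·55.20 + 4628·75.58) / 12731
= 785950.12 / 12731 = 61.7351... → 61.74.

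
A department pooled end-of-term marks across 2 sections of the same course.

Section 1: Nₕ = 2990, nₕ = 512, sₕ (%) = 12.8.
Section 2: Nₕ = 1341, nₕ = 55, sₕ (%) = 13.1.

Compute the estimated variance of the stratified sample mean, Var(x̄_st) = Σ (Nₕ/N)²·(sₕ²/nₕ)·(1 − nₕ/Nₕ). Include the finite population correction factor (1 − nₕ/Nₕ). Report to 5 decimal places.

0.41326

N = 4331; Wₕ = Nₕ/N.
section 1: (2990/4331)²·12.8²/512·(1 − 512/2990) = 0.12639972
section 2: (1341/4331)²·13.1²/55·(1 − 55/1341) = 0.28686217
Sum = 0.41326189 → 0.41326.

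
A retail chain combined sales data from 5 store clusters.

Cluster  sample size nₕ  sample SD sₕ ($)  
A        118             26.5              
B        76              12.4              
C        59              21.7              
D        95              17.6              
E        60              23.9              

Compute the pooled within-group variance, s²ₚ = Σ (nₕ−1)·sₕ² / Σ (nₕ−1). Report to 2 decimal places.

456.14

A: (118−1)·26.5² = 117·702.25 = 82163.25
B: (76−1)·12.4² = 75·153.76 = 11532
C: (59−1)·21.7² = 58·470.89 = 27311.62
D: (95−1)·17.6² = 94·309.76 = 29117.44
E: (60−1)·23.9² = 59·571.21 = 33701.39
Numerator = 183825.7; denominator = Σ(nₕ−1) = 403.
s²ₚ = 183825.7/403 = 456.1432... → 456.14.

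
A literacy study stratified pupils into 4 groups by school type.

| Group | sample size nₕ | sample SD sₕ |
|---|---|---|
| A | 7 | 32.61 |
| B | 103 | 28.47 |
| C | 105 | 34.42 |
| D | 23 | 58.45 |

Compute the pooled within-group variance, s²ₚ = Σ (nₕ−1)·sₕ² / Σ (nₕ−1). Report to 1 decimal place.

Degrees of freedom: 6 + 102 + 104 + 22 = 234.
Σ(nₕ−1)sₕ² = 6·1063.4121 + 102·810.5409 + 104·1184.7364 + 22·3416.4025 = 287429.085.
s²ₚ = 287429.085 / 234 = 1228.329... → 1228.3.

1228.3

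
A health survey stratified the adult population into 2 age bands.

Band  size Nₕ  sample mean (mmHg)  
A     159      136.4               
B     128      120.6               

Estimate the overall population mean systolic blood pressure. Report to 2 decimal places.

N = 159 + 128 = 287.
The stratified mean weights each stratum mean by its population share Nₕ/N.
Σ Nₕx̄ₕ = 159·136.4 + 128·120.6 = 21687.6 + 15436.8 = 37124.4.
Divide by N: 37124.4 / 287 = 129.3533... → 129.35.

129.35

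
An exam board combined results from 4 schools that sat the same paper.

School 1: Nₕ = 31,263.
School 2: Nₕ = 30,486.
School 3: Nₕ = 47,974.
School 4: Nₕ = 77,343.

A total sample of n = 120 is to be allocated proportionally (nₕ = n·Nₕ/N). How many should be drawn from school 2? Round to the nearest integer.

20

Share of school 2 = 30486/187066 = 0.16297.
Allocate 120 × 0.16297 = 19.556... → 20.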